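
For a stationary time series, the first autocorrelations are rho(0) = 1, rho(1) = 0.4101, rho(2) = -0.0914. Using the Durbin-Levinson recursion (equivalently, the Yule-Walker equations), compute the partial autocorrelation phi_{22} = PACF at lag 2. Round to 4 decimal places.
\phi_{22} = -0.3121

The PACF at lag k is phi_{kk}, the last component of the solution
to the Yule-Walker system G_k phi = r_k where
  (G_k)_{ij} = rho(|i - j|), (r_k)_i = rho(i), i,j = 1..k.
Equivalently, Durbin-Levinson gives phi_{kk} iteratively:
  phi_{11} = rho(1)
  phi_{kk} = [rho(k) - sum_{j=1..k-1} phi_{k-1,j} rho(k-j)]
            / [1 - sum_{j=1..k-1} phi_{k-1,j} rho(j)],
  phi_{k,j} = phi_{k-1,j} - phi_{kk} phi_{k-1,k-j},  j = 1..k-1.
Step k = 1:
  phi_11 = rho(1) = 0.4101.
Step k = 2:
  phi_22 = [rho(2) - phi_11 rho(1)] / [1 - phi_11 rho(1)] = [-0.0914 - (0.4101)(0.4101)] / [1 - (0.4101)(0.4101)]
         = -0.25958201 / 0.83181799 = -0.3121.
Therefore phi_{22} = -0.3121.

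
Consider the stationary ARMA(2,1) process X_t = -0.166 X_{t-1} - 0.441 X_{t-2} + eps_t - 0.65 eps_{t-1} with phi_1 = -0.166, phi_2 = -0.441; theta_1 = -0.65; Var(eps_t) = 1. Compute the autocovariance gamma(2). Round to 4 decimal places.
\gamma(2) = -0.7596

Multiply the model equation by X_{t-k} and take expectations. With theta_0 = psi_0 = 1 and psi_j the MA(infinity) weights, this gives
  gamma(k) - sum_i phi_i gamma(k-i) = c_k,
  c_k = sigma^2 * sum_{j=k..q} theta_j psi_{j-k}   (c_k = 0 for k > q),
using gamma(-m) = gamma(m).
psi-weights needed (psi_j = theta_j + sum_i phi_i psi_{j-i}):
  psi_1 = theta_1 + phi_1 = -0.65 + (-0.166) = -0.816
Right-hand sides:
  c_0 = sigma^2 (1 + theta_1 psi_1) = 1 * (1 + (-0.65)(-0.816)) = 1 * 1.5304 = 1.5304
  c_1 = sigma^2 theta_1 = 1 * (-0.65) = -0.65
  c_2 = 0
Equations for k = 0, 1, 2 (AR order 2, c_2 = 0):
  (E0) gamma(0) = phi_1 gamma(1) + phi_2 gamma(2) + c_0
  (E1) gamma(1) = phi_1 gamma(0) + phi_2 gamma(1) + c_1
  (E2) gamma(2) = phi_1 gamma(1) + phi_2 gamma(0)
From (E1): gamma(1) = A gamma(0) + B with
  A = phi_1 / (1 - phi_2) = -0.166 / 1.441 = -0.115198,   B = c_1 / (1 - phi_2) = -0.65 / 1.441 = -0.451076.
Insert (E2) into (E0): gamma(0) (1 - phi_2^2) = phi_1 (1 + phi_2) gamma(1) + c_0.
  phi_1 (1 + phi_2) = (-0.166)(0.559) = -0.092794,   1 - phi_2^2 = 0.805519.
Replace gamma(1) by A gamma(0) + B and collect gamma(0):
  gamma(0) [0.805519 - (-0.092794)(-0.115198)] = (-0.092794)(-0.451076) + 1.5304
  gamma(0) * 0.794829 = 1.572257
  gamma(0) = 1.572257 / 0.794829 = 1.978107.
  gamma(1) = A gamma(0) + B = (-0.115198)(1.978107) + (-0.451076) = -0.678949.
  gamma(2) = phi_1 gamma(1) + phi_2 gamma(0) = (-0.166)(-0.678949) + (-0.441)(1.978107) = -0.759639.
Therefore gamma(2) = -0.7596 (to 4 decimal places).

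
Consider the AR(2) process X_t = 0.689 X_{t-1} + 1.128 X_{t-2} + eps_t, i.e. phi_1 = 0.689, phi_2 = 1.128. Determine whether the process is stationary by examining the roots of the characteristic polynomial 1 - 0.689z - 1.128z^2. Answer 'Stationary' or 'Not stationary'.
\text{Not stationary}

The AR(p) characteristic polynomial is P(z) = 1 - 0.689z - 1.128z^2.
Stationarity requires all roots to lie outside the unit circle, i.e. |z| > 1 for every root.
Set 1 + (-0.689) z + (-1.128) z^2 = 0, i.e. a z^2 + b z + c = 0 with a = -1.128, b = -0.689, c = 1.
Discriminant D = b^2 - 4ac = (-0.689)^2 - 4*(-1.128)*1 = 0.474721 - (-4.512) = 4.986721.
D >= 0, so the roots are real: z = (-b +/- sqrt(D)) / (2a) = (0.689 +/- 2.233097) / (-2.256).
  z_1 = (0.689 + 2.233097) / (-2.256) = -1.2953,   |z_1| = 1.2953.
  z_2 = (0.689 - 2.233097) / (-2.256) = 0.6844,   |z_2| = 0.6844.
Moduli of all roots: 1.2953, 0.6844.
All moduli strictly greater than 1? No.
Verdict: Not stationary.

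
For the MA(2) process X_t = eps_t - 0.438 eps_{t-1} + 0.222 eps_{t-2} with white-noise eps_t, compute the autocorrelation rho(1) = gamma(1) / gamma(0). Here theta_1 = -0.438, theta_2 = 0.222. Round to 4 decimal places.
\rho(1) = -0.4312

For an MA(q) process with theta_0 = 1, the autocovariance is
  gamma(k) = sigma^2 * sum_{i=0..q-k} theta_i * theta_{i+k},
and rho(k) = gamma(k) / gamma(0). Sigma^2 cancels.
  numerator   = (1)*(-0.438) + (-0.438)*(0.222) = -0.535236.
  denominator = (1)^2 + (-0.438)^2 + (0.222)^2 = 1.241128.
  rho(1) = -0.535236 / 1.241128 = -0.4312.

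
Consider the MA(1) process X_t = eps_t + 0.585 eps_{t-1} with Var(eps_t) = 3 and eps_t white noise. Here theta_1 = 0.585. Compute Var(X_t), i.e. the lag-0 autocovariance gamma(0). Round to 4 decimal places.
\gamma(0) = 4.0267

For an MA(q) process X_t = eps_t + sum_i theta_i eps_{t-i} with
Var(eps_t) = sigma^2, the variance is
  gamma(0) = sigma^2 * (1 + sum_i theta_i^2).
  sum_i theta_i^2 = (0.585)^2 = 0.342225.
  gamma(0) = 3 * (1 + 0.342225) = 3 * 1.342225 = 4.026675, which rounds to 4.0267.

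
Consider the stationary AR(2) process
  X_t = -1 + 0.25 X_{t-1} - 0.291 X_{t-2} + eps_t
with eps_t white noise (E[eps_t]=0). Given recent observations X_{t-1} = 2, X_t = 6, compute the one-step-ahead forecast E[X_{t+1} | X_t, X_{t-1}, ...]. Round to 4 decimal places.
E[X_{t+1} \mid \mathcal F_t] = -0.0820

For an AR(p) model X_t = c + sum_i phi_i X_{t-i} + eps_t, the
one-step-ahead conditional mean is
  E[X_{t+1} | X_t, ...] = c + sum_i phi_i X_{t+1-i}.
Substitute known values:
  E[X_{t+1} | ...] = -1 + (0.25) * (6) + (-0.291) * (2)
                   = -0.0820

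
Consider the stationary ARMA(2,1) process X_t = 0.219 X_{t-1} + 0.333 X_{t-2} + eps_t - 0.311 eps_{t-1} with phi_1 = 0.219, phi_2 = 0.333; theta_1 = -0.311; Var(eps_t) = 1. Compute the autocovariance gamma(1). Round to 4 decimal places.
\gamma(1) = -0.0969

Multiply the model equation by X_{t-k} and take expectations. With theta_0 = psi_0 = 1 and psi_j the MA(infinity) weights, this gives
  gamma(k) - sum_i phi_i gamma(k-i) = c_k,
  c_k = sigma^2 * sum_{j=k..q} theta_j psi_{j-k}   (c_k = 0 for k > q),
using gamma(-m) = gamma(m).
psi-weights needed (psi_j = theta_j + sum_i phi_i psi_{j-i}):
  psi_1 = theta_1 + phi_1 = -0.311 + (0.219) = -0.092
Right-hand sides:
  c_0 = sigma^2 (1 + theta_1 psi_1) = 1 * (1 + (-0.311)(-0.092)) = 1 * 1.028612 = 1.028612
  c_1 = sigma^2 theta_1 = 1 * (-0.311) = -0.311
  c_2 = 0
Equations for k = 0, 1, 2 (AR order 2, c_2 = 0):
  (E0) gamma(0) = phi_1 gamma(1) + phi_2 gamma(2) + c_0
  (E1) gamma(1) = phi_1 gamma(0) + phi_2 gamma(1) + c_1
  (E2) gamma(2) = phi_1 gamma(1) + phi_2 gamma(0)
From (E1): gamma(1) = A gamma(0) + B with
  A = phi_1 / (1 - phi_2) = 0.219 / 0.667 = 0.328336,   B = c_1 / (1 - phi_2) = -0.311 / 0.667 = -0.466267.
Insert (E2) into (E0): gamma(0) (1 - phi_2^2) = phi_1 (1 + phi_2) gamma(1) + c_0.
  phi_1 (1 + phi_2) = (0.219)(1.333) = 0.291927,   1 - phi_2^2 = 0.889111.
Replace gamma(1) by A gamma(0) + B and collect gamma(0):
  gamma(0) [0.889111 - (0.291927)(0.328336)] = (0.291927)(-0.466267) + 1.028612
  gamma(0) * 0.793261 = 0.892496
  gamma(0) = 0.892496 / 0.793261 = 1.125098.
  gamma(1) = A gamma(0) + B = (0.328336)(1.125098) + (-0.466267) = -0.096857.
Therefore gamma(1) = -0.0969 (to 4 decimal places).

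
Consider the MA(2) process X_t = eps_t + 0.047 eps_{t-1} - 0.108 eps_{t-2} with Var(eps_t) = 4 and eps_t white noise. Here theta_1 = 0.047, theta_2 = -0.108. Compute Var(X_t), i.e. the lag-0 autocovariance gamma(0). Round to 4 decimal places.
\gamma(0) = 4.0555

For an MA(q) process X_t = eps_t + sum_i theta_i eps_{t-i} with
Var(eps_t) = sigma^2, the variance is
  gamma(0) = sigma^2 * (1 + sum_i theta_i^2).
  sum_i theta_i^2 = (0.047)^2 + (-0.108)^2 = 0.002209 + 0.011664 = 0.013873.
  gamma(0) = 4 * (1 + 0.013873) = 4 * 1.013873 = 4.055492, which rounds to 4.0555.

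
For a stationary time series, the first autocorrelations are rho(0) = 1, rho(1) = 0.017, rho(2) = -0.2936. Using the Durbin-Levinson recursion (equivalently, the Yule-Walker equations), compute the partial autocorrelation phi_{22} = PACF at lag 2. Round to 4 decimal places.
\phi_{22} = -0.2940

The PACF at lag k is phi_{kk}, the last component of the solution
to the Yule-Walker system G_k phi = r_k where
  (G_k)_{ij} = rho(|i - j|), (r_k)_i = rho(i), i,j = 1..k.
Equivalently, Durbin-Levinson gives phi_{kk} iteratively:
  phi_{11} = rho(1)
  phi_{kk} = [rho(k) - sum_{j=1..k-1} phi_{k-1,j} rho(k-j)]
            / [1 - sum_{j=1..k-1} phi_{k-1,j} rho(j)],
  phi_{k,j} = phi_{k-1,j} - phi_{kk} phi_{k-1,k-j},  j = 1..k-1.
Step k = 1:
  phi_11 = rho(1) = 0.017.
Step k = 2:
  phi_22 = [rho(2) - phi_11 rho(1)] / [1 - phi_11 rho(1)] = [-0.2936 - (0.017)(0.017)] / [1 - (0.017)(0.017)]
         = -0.293889 / 0.999711 = -0.294.
Therefore phi_{22} = -0.2940.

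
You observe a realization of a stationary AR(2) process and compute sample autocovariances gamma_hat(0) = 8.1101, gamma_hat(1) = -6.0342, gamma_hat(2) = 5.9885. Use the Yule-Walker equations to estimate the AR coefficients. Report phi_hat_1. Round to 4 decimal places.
\hat\phi_{1} = -0.4360

The Yule-Walker equations for an AR(p) process read, in matrix form,
  Gamma_p phi = r_p,   with   (Gamma_p)_{ij} = gamma(|i - j|),
                       (r_p)_i = gamma(i),   i,j = 1..p.
Substitute the sample gammas (Toeplitz matrix and right-hand side of size 2):
  Gamma_p = [[8.1101, -6.0342], [-6.0342, 8.1101]]
  r_p     = [-6.0342, 5.9885]
Written out:
  8.1101 phi_1 - 6.0342 phi_2 = -6.0342
  -6.0342 phi_1 + 8.1101 phi_2 = 5.9885
Solve by Cramer's rule:
  det = gamma(0)^2 - gamma(1)^2 = (8.1101)^2 - (-6.0342)^2 = 65.77372201 - 36.41156964 = 29.36215237
  phi_hat_1 = [gamma(1) gamma(0) - gamma(1) gamma(2)] / det = [(-6.0342)(8.1101) - (-6.0342)(5.9885)] / 29.36215237 = -12.80215872 / 29.36215237 = -0.436
  phi_hat_2 = [gamma(0) gamma(2) - gamma(1)^2] / det = [(8.1101)(5.9885) - (-6.0342)^2] / 29.36215237 = 12.15576421 / 29.36215237 = 0.414
So phi_hat = [-0.4360, 0.4140].
Therefore phi_hat_1 = -0.4360.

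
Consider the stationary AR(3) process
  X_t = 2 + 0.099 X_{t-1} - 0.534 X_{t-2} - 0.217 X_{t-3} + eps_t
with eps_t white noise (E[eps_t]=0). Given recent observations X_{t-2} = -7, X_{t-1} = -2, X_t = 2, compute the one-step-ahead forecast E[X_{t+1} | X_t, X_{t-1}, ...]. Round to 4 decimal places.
E[X_{t+1} \mid \mathcal F_t] = 4.7850

For an AR(p) model X_t = c + sum_i phi_i X_{t-i} + eps_t, the
one-step-ahead conditional mean is
  E[X_{t+1} | X_t, ...] = c + sum_i phi_i X_{t+1-i}.
Substitute known values:
  E[X_{t+1} | ...] = 2 + (0.099) * (2) + (-0.534) * (-2) + (-0.217) * (-7)
                   = 4.7850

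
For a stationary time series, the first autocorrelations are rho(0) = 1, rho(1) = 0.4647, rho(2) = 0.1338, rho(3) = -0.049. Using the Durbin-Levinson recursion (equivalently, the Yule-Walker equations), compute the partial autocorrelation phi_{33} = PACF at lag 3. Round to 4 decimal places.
\phi_{33} = -0.0890

The PACF at lag k is phi_{kk}, the last component of the solution
to the Yule-Walker system G_k phi = r_k where
  (G_k)_{ij} = rho(|i - j|), (r_k)_i = rho(i), i,j = 1..k.
Equivalently, Durbin-Levinson gives phi_{kk} iteratively:
  phi_{11} = rho(1)
  phi_{kk} = [rho(k) - sum_{j=1..k-1} phi_{k-1,j} rho(k-j)]
            / [1 - sum_{j=1..k-1} phi_{k-1,j} rho(j)],
  phi_{k,j} = phi_{k-1,j} - phi_{kk} phi_{k-1,k-j},  j = 1..k-1.
Step k = 1:
  phi_11 = rho(1) = 0.4647.
Step k = 2:
  phi_22 = [rho(2) - phi_11 rho(1)] / [1 - phi_11 rho(1)] = [0.1338 - (0.4647)(0.4647)] / [1 - (0.4647)(0.4647)]
         = -0.08214609 / 0.78405391 = -0.104771.
  Update: phi_21 = phi_11 - phi_22 phi_11 = 0.4647 - (-0.104771)(0.4647) = 0.513387.
Step k = 3:
  phi_33 = [rho(3) - phi_21 rho(2) - phi_22 rho(1)] / [1 - phi_21 rho(1) - phi_22 rho(2)]
    numerator   = -0.049 - (0.513387)(0.1338) - (-0.104771)(0.4647) = -0.06900412
    denominator = 1 - (0.513387)(0.4647) - (-0.104771)(0.1338) = 0.77544738
  phi_33 = -0.06900412 / 0.77544738 = -0.089.
Therefore phi_{33} = -0.0890.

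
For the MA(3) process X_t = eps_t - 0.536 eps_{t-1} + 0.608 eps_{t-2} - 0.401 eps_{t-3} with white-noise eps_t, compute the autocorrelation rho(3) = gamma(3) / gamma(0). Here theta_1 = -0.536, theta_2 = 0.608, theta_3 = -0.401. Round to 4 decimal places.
\rho(3) = -0.2206

For an MA(q) process with theta_0 = 1, the autocovariance is
  gamma(k) = sigma^2 * sum_{i=0..q-k} theta_i * theta_{i+k},
and rho(k) = gamma(k) / gamma(0). Sigma^2 cancels.
  numerator   = (1)*(-0.401) = -0.401.
  denominator = (1)^2 + (-0.536)^2 + (0.608)^2 + (-0.401)^2 = 1.817761.
  rho(3) = -0.401 / 1.817761 = -0.2206.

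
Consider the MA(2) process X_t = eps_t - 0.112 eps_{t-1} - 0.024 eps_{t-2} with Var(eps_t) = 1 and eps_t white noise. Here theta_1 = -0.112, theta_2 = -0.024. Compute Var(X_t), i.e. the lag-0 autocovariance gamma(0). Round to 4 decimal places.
\gamma(0) = 1.0131

For an MA(q) process X_t = eps_t + sum_i theta_i eps_{t-i} with
Var(eps_t) = sigma^2, the variance is
  gamma(0) = sigma^2 * (1 + sum_i theta_i^2).
  sum_i theta_i^2 = (-0.112)^2 + (-0.024)^2 = 0.012544 + 0.000576 = 0.01312.
  gamma(0) = 1 * (1 + 0.01312) = 1 * 1.01312 = 1.01312, which rounds to 1.0131.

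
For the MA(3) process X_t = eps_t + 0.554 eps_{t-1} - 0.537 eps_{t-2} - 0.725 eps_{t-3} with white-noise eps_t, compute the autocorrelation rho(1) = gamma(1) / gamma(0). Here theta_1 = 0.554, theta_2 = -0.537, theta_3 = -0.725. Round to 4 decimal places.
\rho(1) = 0.3045

For an MA(q) process with theta_0 = 1, the autocovariance is
  gamma(k) = sigma^2 * sum_{i=0..q-k} theta_i * theta_{i+k},
and rho(k) = gamma(k) / gamma(0). Sigma^2 cancels.
  numerator   = (1)*(0.554) + (0.554)*(-0.537) + (-0.537)*(-0.725) = 0.645827.
  denominator = (1)^2 + (0.554)^2 + (-0.537)^2 + (-0.725)^2 = 2.12091.
  rho(1) = 0.645827 / 2.12091 = 0.3045.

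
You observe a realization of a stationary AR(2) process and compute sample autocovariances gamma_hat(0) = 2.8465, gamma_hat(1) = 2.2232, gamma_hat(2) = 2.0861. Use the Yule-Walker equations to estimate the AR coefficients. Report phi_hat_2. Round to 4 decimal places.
\hat\phi_{2} = 0.3150

The Yule-Walker equations for an AR(p) process read, in matrix form,
  Gamma_p phi = r_p,   with   (Gamma_p)_{ij} = gamma(|i - j|),
                       (r_p)_i = gamma(i),   i,j = 1..p.
Substitute the sample gammas (Toeplitz matrix and right-hand side of size 2):
  Gamma_p = [[2.8465, 2.2232], [2.2232, 2.8465]]
  r_p     = [2.2232, 2.0861]
Written out:
  2.8465 phi_1 + 2.2232 phi_2 = 2.2232
  2.2232 phi_1 + 2.8465 phi_2 = 2.0861
Solve by Cramer's rule:
  det = gamma(0)^2 - gamma(1)^2 = (2.8465)^2 - (2.2232)^2 = 8.10256225 - 4.94261824 = 3.15994401
  phi_hat_1 = [gamma(1) gamma(0) - gamma(1) gamma(2)] / det = [(2.2232)(2.8465) - (2.2232)(2.0861)] / 3.15994401 = 1.69052128 / 3.15994401 = 0.535
  phi_hat_2 = [gamma(0) gamma(2) - gamma(1)^2] / det = [(2.8465)(2.0861) - (2.2232)^2] / 3.15994401 = 0.99546541 / 3.15994401 = 0.315
So phi_hat = [0.5350, 0.3150].
Therefore phi_hat_2 = 0.3150.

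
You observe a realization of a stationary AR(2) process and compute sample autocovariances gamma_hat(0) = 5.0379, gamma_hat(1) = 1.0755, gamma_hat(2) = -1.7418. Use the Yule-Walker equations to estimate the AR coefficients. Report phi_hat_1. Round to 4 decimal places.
\hat\phi_{1} = 0.3010

The Yule-Walker equations for an AR(p) process read, in matrix form,
  Gamma_p phi = r_p,   with   (Gamma_p)_{ij} = gamma(|i - j|),
                       (r_p)_i = gamma(i),   i,j = 1..p.
Substitute the sample gammas (Toeplitz matrix and right-hand side of size 2):
  Gamma_p = [[5.0379, 1.0755], [1.0755, 5.0379]]
  r_p     = [1.0755, -1.7418]
Written out:
  5.0379 phi_1 + 1.0755 phi_2 = 1.0755
  1.0755 phi_1 + 5.0379 phi_2 = -1.7418
Solve by Cramer's rule:
  det = gamma(0)^2 - gamma(1)^2 = (5.0379)^2 - (1.0755)^2 = 25.38043641 - 1.15670025 = 24.22373616
  phi_hat_1 = [gamma(1) gamma(0) - gamma(1) gamma(2)] / det = [(1.0755)(5.0379) - (1.0755)(-1.7418)] / 24.22373616 = 7.29156735 / 24.22373616 = 0.301
  phi_hat_2 = [gamma(0) gamma(2) - gamma(1)^2] / det = [(5.0379)(-1.7418) - (1.0755)^2] / 24.22373616 = -9.93171447 / 24.22373616 = -0.41
So phi_hat = [0.3010, -0.4100].
Therefore phi_hat_1 = 0.3010.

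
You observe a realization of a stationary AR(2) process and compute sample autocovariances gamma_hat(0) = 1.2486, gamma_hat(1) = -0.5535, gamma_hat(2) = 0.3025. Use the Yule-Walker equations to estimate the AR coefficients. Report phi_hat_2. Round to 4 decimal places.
\hat\phi_{2} = 0.0570

The Yule-Walker equations for an AR(p) process read, in matrix form,
  Gamma_p phi = r_p,   with   (Gamma_p)_{ij} = gamma(|i - j|),
                       (r_p)_i = gamma(i),   i,j = 1..p.
Substitute the sample gammas (Toeplitz matrix and right-hand side of size 2):
  Gamma_p = [[1.2486, -0.5535], [-0.5535, 1.2486]]
  r_p     = [-0.5535, 0.3025]
Written out:
  1.2486 phi_1 - 0.5535 phi_2 = -0.5535
  -0.5535 phi_1 + 1.2486 phi_2 = 0.3025
Solve by Cramer's rule:
  det = gamma(0)^2 - gamma(1)^2 = (1.2486)^2 - (-0.5535)^2 = 1.55900196 - 0.30636225 = 1.25263971
  phi_hat_1 = [gamma(1) gamma(0) - gamma(1) gamma(2)] / det = [(-0.5535)(1.2486) - (-0.5535)(0.3025)] / 1.25263971 = -0.52366635 / 1.25263971 = -0.4181
  phi_hat_2 = [gamma(0) gamma(2) - gamma(1)^2] / det = [(1.2486)(0.3025) - (-0.5535)^2] / 1.25263971 = 0.07133925 / 1.25263971 = 0.057
So phi_hat = [-0.4181, 0.0570].
Therefore phi_hat_2 = 0.0570.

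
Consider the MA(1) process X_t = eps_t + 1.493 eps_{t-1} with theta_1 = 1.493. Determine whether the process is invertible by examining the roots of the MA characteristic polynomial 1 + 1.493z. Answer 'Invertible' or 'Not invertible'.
\text{Not invertible}

The MA(q) characteristic polynomial is P(z) = 1 + 1.493z.
Invertibility requires all roots to lie outside the unit circle, i.e. |z| > 1 for every root.
This is linear in z: 1 + (1.493) z = 0  =>  z = -1/(1.493) = -0.669792,  |z| = 0.669792.
Moduli of all roots: 0.6698.
All moduli strictly greater than 1? No.
Verdict: Not invertible.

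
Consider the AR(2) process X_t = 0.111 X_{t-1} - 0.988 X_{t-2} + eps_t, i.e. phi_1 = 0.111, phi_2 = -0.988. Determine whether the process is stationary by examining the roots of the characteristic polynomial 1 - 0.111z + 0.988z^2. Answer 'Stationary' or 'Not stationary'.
\text{Stationary}

The AR(p) characteristic polynomial is P(z) = 1 - 0.111z + 0.988z^2.
Stationarity requires all roots to lie outside the unit circle, i.e. |z| > 1 for every root.
Set 1 + (-0.111) z + (0.988) z^2 = 0, i.e. a z^2 + b z + c = 0 with a = 0.988, b = -0.111, c = 1.
Discriminant D = b^2 - 4ac = (-0.111)^2 - 4*(0.988)*1 = 0.012321 - (3.952) = -3.939679.
D < 0, so the roots are the complex-conjugate pair z = (-b +/- i sqrt(-D)) / (2a) = 0.0562 +/- 1.0045i.
For a conjugate pair |z|^2 = z * conj(z) = (product of roots) = c/a = 1/(0.988) = 1.012146, so |z| = sqrt(1.012146) = 1.0061 for both roots.
Moduli of all roots: 1.0061, 1.0061.
All moduli strictly greater than 1? Yes.
Verdict: Stationary.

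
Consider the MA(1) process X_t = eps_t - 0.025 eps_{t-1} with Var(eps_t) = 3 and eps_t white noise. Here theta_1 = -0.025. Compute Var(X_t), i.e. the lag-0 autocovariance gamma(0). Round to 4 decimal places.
\gamma(0) = 3.0019

For an MA(q) process X_t = eps_t + sum_i theta_i eps_{t-i} with
Var(eps_t) = sigma^2, the variance is
  gamma(0) = sigma^2 * (1 + sum_i theta_i^2).
  sum_i theta_i^2 = (-0.025)^2 = 0.000625.
  gamma(0) = 3 * (1 + 0.000625) = 3 * 1.000625 = 3.001875, which rounds to 3.0019.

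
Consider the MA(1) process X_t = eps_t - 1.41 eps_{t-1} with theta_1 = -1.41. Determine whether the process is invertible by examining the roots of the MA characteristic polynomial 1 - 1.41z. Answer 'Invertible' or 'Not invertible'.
\text{Not invertible}

The MA(q) characteristic polynomial is P(z) = 1 - 1.41z.
Invertibility requires all roots to lie outside the unit circle, i.e. |z| > 1 for every root.
This is linear in z: 1 + (-1.41) z = 0  =>  z = -1/(-1.41) = 0.70922,  |z| = 0.70922.
Moduli of all roots: 0.7092.
All moduli strictly greater than 1? No.
Verdict: Not invertible.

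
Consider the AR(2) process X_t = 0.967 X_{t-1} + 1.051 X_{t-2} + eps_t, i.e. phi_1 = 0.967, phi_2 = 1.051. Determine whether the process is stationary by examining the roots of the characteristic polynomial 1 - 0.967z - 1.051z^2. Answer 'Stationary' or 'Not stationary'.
\text{Not stationary}

The AR(p) characteristic polynomial is P(z) = 1 - 0.967z - 1.051z^2.
Stationarity requires all roots to lie outside the unit circle, i.e. |z| > 1 for every root.
Set 1 + (-0.967) z + (-1.051) z^2 = 0, i.e. a z^2 + b z + c = 0 with a = -1.051, b = -0.967, c = 1.
Discriminant D = b^2 - 4ac = (-0.967)^2 - 4*(-1.051)*1 = 0.935089 - (-4.204) = 5.139089.
D >= 0, so the roots are real: z = (-b +/- sqrt(D)) / (2a) = (0.967 +/- 2.266956) / (-2.102).
  z_1 = (0.967 + 2.266956) / (-2.102) = -1.5385,   |z_1| = 1.5385.
  z_2 = (0.967 - 2.266956) / (-2.102) = 0.6184,   |z_2| = 0.6184.
Moduli of all roots: 1.5385, 0.6184.
All moduli strictly greater than 1? No.
Verdict: Not stationary.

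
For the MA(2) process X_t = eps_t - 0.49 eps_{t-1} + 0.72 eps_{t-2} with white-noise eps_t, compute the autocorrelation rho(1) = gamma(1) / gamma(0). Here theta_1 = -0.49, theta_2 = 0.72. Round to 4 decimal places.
\rho(1) = -0.4793

For an MA(q) process with theta_0 = 1, the autocovariance is
  gamma(k) = sigma^2 * sum_{i=0..q-k} theta_i * theta_{i+k},
and rho(k) = gamma(k) / gamma(0). Sigma^2 cancels.
  numerator   = (1)*(-0.49) + (-0.49)*(0.72) = -0.8428.
  denominator = (1)^2 + (-0.49)^2 + (0.72)^2 = 1.7585.
  rho(1) = -0.8428 / 1.7585 = -0.4793.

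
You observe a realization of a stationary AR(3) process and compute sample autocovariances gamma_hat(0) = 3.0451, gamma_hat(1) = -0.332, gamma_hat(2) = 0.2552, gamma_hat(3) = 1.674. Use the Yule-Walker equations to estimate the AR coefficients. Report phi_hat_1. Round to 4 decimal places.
\hat\phi_{1} = -0.1430

The Yule-Walker equations for an AR(p) process read, in matrix form,
  Gamma_p phi = r_p,   with   (Gamma_p)_{ij} = gamma(|i - j|),
                       (r_p)_i = gamma(i),   i,j = 1..p.
Substitute the sample gammas (Toeplitz matrix and right-hand side of size 3):
  Gamma_p = [[3.0451, -0.332, 0.2552], [-0.332, 3.0451, -0.332], [0.2552, -0.332, 3.0451]]
  r_p     = [-0.332, 0.2552, 1.674]
Written out (R1..R3):
  (R1) 3.0451 phi_1 - 0.332 phi_2 + 0.2552 phi_3 = -0.332
  (R2) -0.332 phi_1 + 3.0451 phi_2 - 0.332 phi_3 = 0.2552
  (R3) 0.2552 phi_1 - 0.332 phi_2 + 3.0451 phi_3 = 1.674
Gaussian elimination:
  R2 <- R2 - (-0.332/3.0451) R1 = R2 - (-0.109028) R1:  3.008903 phi_2 - 0.304176 phi_3 = 0.219003
  R3 <- R3 - (0.2552/3.0451) R1 = R3 - (0.083807) R1:  -0.304176 phi_2 + 3.023713 phi_3 = 1.701824
  R3 <- R3 - (-0.304176/3.008903) R2 = R3 - (-0.101092) R2:  2.992963 phi_3 = 1.723963
Back-substitution:
  phi_hat_3 = 1.723963 / 2.992963 = 0.576006
  phi_hat_2 = (0.219003 - (-0.304176)(0.576006)) / 3.008903 = 0.131015
  phi_hat_1 = (-0.332 - (-0.332)(0.131015) - (0.2552)(0.576006)) / 3.0451 = -0.143017
So phi_hat = [-0.1430, 0.1310, 0.5760].
Therefore phi_hat_1 = -0.1430.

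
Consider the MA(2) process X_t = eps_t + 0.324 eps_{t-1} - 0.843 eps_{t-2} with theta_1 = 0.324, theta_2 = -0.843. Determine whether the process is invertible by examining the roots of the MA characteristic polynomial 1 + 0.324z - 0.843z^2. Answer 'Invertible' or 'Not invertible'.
\text{Not invertible}

The MA(q) characteristic polynomial is P(z) = 1 + 0.324z - 0.843z^2.
Invertibility requires all roots to lie outside the unit circle, i.e. |z| > 1 for every root.
Set 1 + (0.324) z + (-0.843) z^2 = 0, i.e. a z^2 + b z + c = 0 with a = -0.843, b = 0.324, c = 1.
Discriminant D = b^2 - 4ac = (0.324)^2 - 4*(-0.843)*1 = 0.104976 - (-3.372) = 3.476976.
D >= 0, so the roots are real: z = (-b +/- sqrt(D)) / (2a) = (-0.324 +/- 1.864665) / (-1.686).
  z_1 = (-0.324 + 1.864665) / (-1.686) = -0.9138,   |z_1| = 0.9138.
  z_2 = (-0.324 - 1.864665) / (-1.686) = 1.2981,   |z_2| = 1.2981.
Moduli of all roots: 0.9138, 1.2981.
All moduli strictly greater than 1? No.
Verdict: Not invertible.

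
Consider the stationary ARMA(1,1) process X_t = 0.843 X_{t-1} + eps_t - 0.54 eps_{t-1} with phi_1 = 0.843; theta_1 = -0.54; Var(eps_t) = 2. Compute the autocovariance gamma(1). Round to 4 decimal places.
\gamma(1) = 1.1410

Multiply the model equation by X_{t-k} and take expectations. With theta_0 = psi_0 = 1 and psi_j the MA(infinity) weights, this gives
  gamma(k) - sum_i phi_i gamma(k-i) = c_k,
  c_k = sigma^2 * sum_{j=k..q} theta_j psi_{j-k}   (c_k = 0 for k > q),
using gamma(-m) = gamma(m).
psi-weights needed (psi_j = theta_j + sum_i phi_i psi_{j-i}):
  psi_1 = theta_1 + phi_1 = -0.54 + (0.843) = 0.303
Right-hand sides:
  c_0 = sigma^2 (1 + theta_1 psi_1) = 2 * (1 + (-0.54)(0.303)) = 2 * 0.83638 = 1.67276
  c_1 = sigma^2 theta_1 = 2 * (-0.54) = -1.08
  c_2 = 0
Equations for k = 0 and k = 1 (AR order 1):
  gamma(0) = phi_1 gamma(1) + c_0
  gamma(1) = phi_1 gamma(0) + c_1
Substituting the second into the first: gamma(0) (1 - phi_1^2) = c_0 + phi_1 c_1, so
  gamma(0) = (c_0 + phi_1 c_1) / (1 - phi_1^2) = (1.67276 + (0.843)(-1.08)) / (1 - (0.843)^2) = 0.76232 / 0.289351 = 2.634586.
  gamma(1) = phi_1 gamma(0) + c_1 = (0.843)(2.634586) + (-1.08) = 1.140956.
Therefore gamma(1) = 1.1410 (to 4 decimal places).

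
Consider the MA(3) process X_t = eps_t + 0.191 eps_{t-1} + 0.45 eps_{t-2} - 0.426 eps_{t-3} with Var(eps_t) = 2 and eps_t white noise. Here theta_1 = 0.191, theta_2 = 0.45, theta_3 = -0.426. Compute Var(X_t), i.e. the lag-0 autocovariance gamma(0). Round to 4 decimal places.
\gamma(0) = 2.8409

For an MA(q) process X_t = eps_t + sum_i theta_i eps_{t-i} with
Var(eps_t) = sigma^2, the variance is
  gamma(0) = sigma^2 * (1 + sum_i theta_i^2).
  sum_i theta_i^2 = (0.191)^2 + (0.45)^2 + (-0.426)^2 = 0.036481 + 0.2025 + 0.181476 = 0.420457.
  gamma(0) = 2 * (1 + 0.420457) = 2 * 1.420457 = 2.840914, which rounds to 2.8409.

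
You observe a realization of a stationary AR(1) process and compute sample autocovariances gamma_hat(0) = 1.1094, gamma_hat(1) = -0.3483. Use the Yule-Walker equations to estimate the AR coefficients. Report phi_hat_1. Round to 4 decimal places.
\hat\phi_{1} = -0.3140

The Yule-Walker equations for an AR(p) process read, in matrix form,
  Gamma_p phi = r_p,   with   (Gamma_p)_{ij} = gamma(|i - j|),
                       (r_p)_i = gamma(i),   i,j = 1..p.
Substitute the sample gammas (Toeplitz matrix and right-hand side of size 1):
  Gamma_p = [[1.1094]]
  r_p     = [-0.3483]
With p = 1 this is the single equation gamma(0) phi_1 = gamma(1):
  phi_hat_1 = gamma(1) / gamma(0) = -0.3483 / 1.1094 = -0.3140.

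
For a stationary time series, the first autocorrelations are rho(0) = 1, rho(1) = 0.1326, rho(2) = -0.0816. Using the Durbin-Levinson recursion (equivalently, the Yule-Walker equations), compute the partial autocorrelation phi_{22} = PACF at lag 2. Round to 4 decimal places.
\phi_{22} = -0.1010

The PACF at lag k is phi_{kk}, the last component of the solution
to the Yule-Walker system G_k phi = r_k where
  (G_k)_{ij} = rho(|i - j|), (r_k)_i = rho(i), i,j = 1..k.
Equivalently, Durbin-Levinson gives phi_{kk} iteratively:
  phi_{11} = rho(1)
  phi_{kk} = [rho(k) - sum_{j=1..k-1} phi_{k-1,j} rho(k-j)]
            / [1 - sum_{j=1..k-1} phi_{k-1,j} rho(j)],
  phi_{k,j} = phi_{k-1,j} - phi_{kk} phi_{k-1,k-j},  j = 1..k-1.
Step k = 1:
  phi_11 = rho(1) = 0.1326.
Step k = 2:
  phi_22 = [rho(2) - phi_11 rho(1)] / [1 - phi_11 rho(1)] = [-0.0816 - (0.1326)(0.1326)] / [1 - (0.1326)(0.1326)]
         = -0.09918276 / 0.98241724 = -0.101.
Therefore phi_{22} = -0.1010.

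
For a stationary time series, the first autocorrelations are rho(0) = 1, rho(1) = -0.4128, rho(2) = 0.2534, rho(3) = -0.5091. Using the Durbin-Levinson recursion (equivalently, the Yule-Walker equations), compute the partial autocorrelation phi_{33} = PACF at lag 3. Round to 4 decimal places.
\phi_{33} = -0.4550

The PACF at lag k is phi_{kk}, the last component of the solution
to the Yule-Walker system G_k phi = r_k where
  (G_k)_{ij} = rho(|i - j|), (r_k)_i = rho(i), i,j = 1..k.
Equivalently, Durbin-Levinson gives phi_{kk} iteratively:
  phi_{11} = rho(1)
  phi_{kk} = [rho(k) - sum_{j=1..k-1} phi_{k-1,j} rho(k-j)]
            / [1 - sum_{j=1..k-1} phi_{k-1,j} rho(j)],
  phi_{k,j} = phi_{k-1,j} - phi_{kk} phi_{k-1,k-j},  j = 1..k-1.
Step k = 1:
  phi_11 = rho(1) = -0.4128.
Step k = 2:
  phi_22 = [rho(2) - phi_11 rho(1)] / [1 - phi_11 rho(1)] = [0.2534 - (-0.4128)(-0.4128)] / [1 - (-0.4128)(-0.4128)]
         = 0.08299616 / 0.82959616 = 0.100044.
  Update: phi_21 = phi_11 - phi_22 phi_11 = -0.4128 - (0.100044)(-0.4128) = -0.371502.
Step k = 3:
  phi_33 = [rho(3) - phi_21 rho(2) - phi_22 rho(1)] / [1 - phi_21 rho(1) - phi_22 rho(2)]
    numerator   = -0.5091 - (-0.371502)(0.2534) - (0.100044)(-0.4128) = -0.37366326
    denominator = 1 - (-0.371502)(-0.4128) - (0.100044)(0.2534) = 0.82129289
  phi_33 = -0.37366326 / 0.82129289 = -0.455.
Therefore phi_{33} = -0.4550.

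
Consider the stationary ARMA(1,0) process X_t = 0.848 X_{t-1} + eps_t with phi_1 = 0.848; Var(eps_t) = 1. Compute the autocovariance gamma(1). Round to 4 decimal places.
\gamma(1) = 3.0189

Multiply the model equation by X_{t-k} and take expectations. With theta_0 = psi_0 = 1 and psi_j the MA(infinity) weights, this gives
  gamma(k) - sum_i phi_i gamma(k-i) = c_k,
  c_k = sigma^2 * sum_{j=k..q} theta_j psi_{j-k}   (c_k = 0 for k > q),
using gamma(-m) = gamma(m).
Pure AR (q = 0): c_0 = sigma^2 = 1, c_k = 0 for k >= 1.
Equations for k = 0 and k = 1 (AR order 1):
  gamma(0) = phi_1 gamma(1) + c_0
  gamma(1) = phi_1 gamma(0) + c_1
Substituting the second into the first: gamma(0) (1 - phi_1^2) = c_0 + phi_1 c_1, so
  gamma(0) = c_0 / (1 - phi_1^2) = 1 / (1 - (0.848)^2) = 1 / 0.280896 = 3.560036.
  gamma(1) = phi_1 gamma(0) = (0.848)(3.560036) = 3.018911.
Therefore gamma(1) = 3.0189 (to 4 decimal places).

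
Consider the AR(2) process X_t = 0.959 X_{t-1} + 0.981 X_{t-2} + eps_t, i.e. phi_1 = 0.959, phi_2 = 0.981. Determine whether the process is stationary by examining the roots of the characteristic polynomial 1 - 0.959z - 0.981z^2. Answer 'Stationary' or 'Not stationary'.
\text{Not stationary}

The AR(p) characteristic polynomial is P(z) = 1 - 0.959z - 0.981z^2.
Stationarity requires all roots to lie outside the unit circle, i.e. |z| > 1 for every root.
Set 1 + (-0.959) z + (-0.981) z^2 = 0, i.e. a z^2 + b z + c = 0 with a = -0.981, b = -0.959, c = 1.
Discriminant D = b^2 - 4ac = (-0.959)^2 - 4*(-0.981)*1 = 0.919681 - (-3.924) = 4.843681.
D >= 0, so the roots are real: z = (-b +/- sqrt(D)) / (2a) = (0.959 +/- 2.200836) / (-1.962).
  z_1 = (0.959 + 2.200836) / (-1.962) = -1.6105,   |z_1| = 1.6105.
  z_2 = (0.959 - 2.200836) / (-1.962) = 0.6329,   |z_2| = 0.6329.
Moduli of all roots: 1.6105, 0.6329.
All moduli strictly greater than 1? No.
Verdict: Not stationary.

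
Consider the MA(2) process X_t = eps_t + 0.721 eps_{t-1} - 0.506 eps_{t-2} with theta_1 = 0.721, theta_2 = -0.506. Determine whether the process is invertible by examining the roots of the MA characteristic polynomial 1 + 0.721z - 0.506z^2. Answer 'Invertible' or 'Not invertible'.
\text{Not invertible}

The MA(q) characteristic polynomial is P(z) = 1 + 0.721z - 0.506z^2.
Invertibility requires all roots to lie outside the unit circle, i.e. |z| > 1 for every root.
Set 1 + (0.721) z + (-0.506) z^2 = 0, i.e. a z^2 + b z + c = 0 with a = -0.506, b = 0.721, c = 1.
Discriminant D = b^2 - 4ac = (0.721)^2 - 4*(-0.506)*1 = 0.519841 - (-2.024) = 2.543841.
D >= 0, so the roots are real: z = (-b +/- sqrt(D)) / (2a) = (-0.721 +/- 1.594942) / (-1.012).
  z_1 = (-0.721 + 1.594942) / (-1.012) = -0.8636,   |z_1| = 0.8636.
  z_2 = (-0.721 - 1.594942) / (-1.012) = 2.2885,   |z_2| = 2.2885.
Moduli of all roots: 0.8636, 2.2885.
All moduli strictly greater than 1? No.
Verdict: Not invertible.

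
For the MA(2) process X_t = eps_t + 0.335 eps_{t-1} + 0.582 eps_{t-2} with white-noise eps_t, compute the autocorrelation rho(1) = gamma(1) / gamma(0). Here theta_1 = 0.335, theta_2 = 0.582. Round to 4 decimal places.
\rho(1) = 0.3653

For an MA(q) process with theta_0 = 1, the autocovariance is
  gamma(k) = sigma^2 * sum_{i=0..q-k} theta_i * theta_{i+k},
and rho(k) = gamma(k) / gamma(0). Sigma^2 cancels.
  numerator   = (1)*(0.335) + (0.335)*(0.582) = 0.52997.
  denominator = (1)^2 + (0.335)^2 + (0.582)^2 = 1.450949.
  rho(1) = 0.52997 / 1.450949 = 0.3653.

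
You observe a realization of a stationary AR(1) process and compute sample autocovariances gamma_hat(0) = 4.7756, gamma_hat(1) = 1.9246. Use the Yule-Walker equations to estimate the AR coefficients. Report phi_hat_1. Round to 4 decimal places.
\hat\phi_{1} = 0.4030

The Yule-Walker equations for an AR(p) process read, in matrix form,
  Gamma_p phi = r_p,   with   (Gamma_p)_{ij} = gamma(|i - j|),
                       (r_p)_i = gamma(i),   i,j = 1..p.
Substitute the sample gammas (Toeplitz matrix and right-hand side of size 1):
  Gamma_p = [[4.7756]]
  r_p     = [1.9246]
With p = 1 this is the single equation gamma(0) phi_1 = gamma(1):
  phi_hat_1 = gamma(1) / gamma(0) = 1.9246 / 4.7756 = 0.4030.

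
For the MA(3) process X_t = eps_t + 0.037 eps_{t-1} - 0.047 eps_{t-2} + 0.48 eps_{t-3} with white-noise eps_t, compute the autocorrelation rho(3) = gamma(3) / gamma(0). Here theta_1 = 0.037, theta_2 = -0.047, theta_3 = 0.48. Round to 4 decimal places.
\rho(3) = 0.3890

For an MA(q) process with theta_0 = 1, the autocovariance is
  gamma(k) = sigma^2 * sum_{i=0..q-k} theta_i * theta_{i+k},
and rho(k) = gamma(k) / gamma(0). Sigma^2 cancels.
  numerator   = (1)*(0.48) = 0.48.
  denominator = (1)^2 + (0.037)^2 + (-0.047)^2 + (0.48)^2 = 1.233978.
  rho(3) = 0.48 / 1.233978 = 0.3890.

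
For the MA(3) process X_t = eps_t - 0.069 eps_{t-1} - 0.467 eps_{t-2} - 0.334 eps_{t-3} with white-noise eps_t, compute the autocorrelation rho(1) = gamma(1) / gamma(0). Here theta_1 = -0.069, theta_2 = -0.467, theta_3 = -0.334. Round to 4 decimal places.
\rho(1) = 0.0893

For an MA(q) process with theta_0 = 1, the autocovariance is
  gamma(k) = sigma^2 * sum_{i=0..q-k} theta_i * theta_{i+k},
and rho(k) = gamma(k) / gamma(0). Sigma^2 cancels.
  numerator   = (1)*(-0.069) + (-0.069)*(-0.467) + (-0.467)*(-0.334) = 0.119201.
  denominator = (1)^2 + (-0.069)^2 + (-0.467)^2 + (-0.334)^2 = 1.334406.
  rho(1) = 0.119201 / 1.334406 = 0.0893.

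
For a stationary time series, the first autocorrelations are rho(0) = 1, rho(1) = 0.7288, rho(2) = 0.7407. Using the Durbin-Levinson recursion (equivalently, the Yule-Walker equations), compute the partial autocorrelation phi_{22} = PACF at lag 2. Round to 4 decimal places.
\phi_{22} = 0.4469

The PACF at lag k is phi_{kk}, the last component of the solution
to the Yule-Walker system G_k phi = r_k where
  (G_k)_{ij} = rho(|i - j|), (r_k)_i = rho(i), i,j = 1..k.
Equivalently, Durbin-Levinson gives phi_{kk} iteratively:
  phi_{11} = rho(1)
  phi_{kk} = [rho(k) - sum_{j=1..k-1} phi_{k-1,j} rho(k-j)]
            / [1 - sum_{j=1..k-1} phi_{k-1,j} rho(j)],
  phi_{k,j} = phi_{k-1,j} - phi_{kk} phi_{k-1,k-j},  j = 1..k-1.
Step k = 1:
  phi_11 = rho(1) = 0.7288.
Step k = 2:
  phi_22 = [rho(2) - phi_11 rho(1)] / [1 - phi_11 rho(1)] = [0.7407 - (0.7288)(0.7288)] / [1 - (0.7288)(0.7288)]
         = 0.20955056 / 0.46885056 = 0.4469.
Therefore phi_{22} = 0.4469.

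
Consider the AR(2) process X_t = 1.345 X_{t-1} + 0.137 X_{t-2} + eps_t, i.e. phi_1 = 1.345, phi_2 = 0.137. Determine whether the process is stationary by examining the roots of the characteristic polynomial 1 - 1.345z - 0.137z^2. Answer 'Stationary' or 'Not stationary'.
\text{Not stationary}

The AR(p) characteristic polynomial is P(z) = 1 - 1.345z - 0.137z^2.
Stationarity requires all roots to lie outside the unit circle, i.e. |z| > 1 for every root.
Set 1 + (-1.345) z + (-0.137) z^2 = 0, i.e. a z^2 + b z + c = 0 with a = -0.137, b = -1.345, c = 1.
Discriminant D = b^2 - 4ac = (-1.345)^2 - 4*(-0.137)*1 = 1.809025 - (-0.548) = 2.357025.
D >= 0, so the roots are real: z = (-b +/- sqrt(D)) / (2a) = (1.345 +/- 1.535261) / (-0.274).
  z_1 = (1.345 + 1.535261) / (-0.274) = -10.5119,   |z_1| = 10.5119.
  z_2 = (1.345 - 1.535261) / (-0.274) = 0.6944,   |z_2| = 0.6944.
Moduli of all roots: 10.5119, 0.6944.
All moduli strictly greater than 1? No.
Verdict: Not stationary.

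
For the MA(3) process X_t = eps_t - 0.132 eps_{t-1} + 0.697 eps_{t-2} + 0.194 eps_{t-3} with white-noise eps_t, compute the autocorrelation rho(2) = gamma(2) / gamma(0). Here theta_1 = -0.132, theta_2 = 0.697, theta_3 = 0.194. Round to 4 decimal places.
\rho(2) = 0.4357

For an MA(q) process with theta_0 = 1, the autocovariance is
  gamma(k) = sigma^2 * sum_{i=0..q-k} theta_i * theta_{i+k},
and rho(k) = gamma(k) / gamma(0). Sigma^2 cancels.
  numerator   = (1)*(0.697) + (-0.132)*(0.194) = 0.671392.
  denominator = (1)^2 + (-0.132)^2 + (0.697)^2 + (0.194)^2 = 1.540869.
  rho(2) = 0.671392 / 1.540869 = 0.4357.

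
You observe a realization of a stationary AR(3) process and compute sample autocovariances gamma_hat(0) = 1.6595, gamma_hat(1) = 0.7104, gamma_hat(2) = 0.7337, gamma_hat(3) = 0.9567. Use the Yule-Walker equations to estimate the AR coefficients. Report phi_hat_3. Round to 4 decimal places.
\hat\phi_{3} = 0.4240

The Yule-Walker equations for an AR(p) process read, in matrix form,
  Gamma_p phi = r_p,   with   (Gamma_p)_{ij} = gamma(|i - j|),
                       (r_p)_i = gamma(i),   i,j = 1..p.
Substitute the sample gammas (Toeplitz matrix and right-hand side of size 3):
  Gamma_p = [[1.6595, 0.7104, 0.7337], [0.7104, 1.6595, 0.7104], [0.7337, 0.7104, 1.6595]]
  r_p     = [0.7104, 0.7337, 0.9567]
Written out (R1..R3):
  (R1) 1.6595 phi_1 + 0.7104 phi_2 + 0.7337 phi_3 = 0.7104
  (R2) 0.7104 phi_1 + 1.6595 phi_2 + 0.7104 phi_3 = 0.7337
  (R3) 0.7337 phi_1 + 0.7104 phi_2 + 1.6595 phi_3 = 0.9567
Gaussian elimination:
  R2 <- R2 - (0.7104/1.6595) R1 = R2 - (0.428081) R1:  1.355391 phi_2 + 0.396317 phi_3 = 0.429591
  R3 <- R3 - (0.7337/1.6595) R1 = R3 - (0.442121) R1:  0.396317 phi_2 + 1.335116 phi_3 = 0.642617
  R3 <- R3 - (0.396317/1.355391) R2 = R3 - (0.292401) R2:  1.219232 phi_3 = 0.517004
Back-substitution:
  phi_hat_3 = 0.517004 / 1.219232 = 0.424041
  phi_hat_2 = (0.429591 - (0.396317)(0.424041)) / 1.355391 = 0.19296
  phi_hat_1 = (0.7104 - (0.7104)(0.19296) - (0.7337)(0.424041)) / 1.6595 = 0.158001
So phi_hat = [0.1580, 0.1930, 0.4240].
Therefore phi_hat_3 = 0.4240.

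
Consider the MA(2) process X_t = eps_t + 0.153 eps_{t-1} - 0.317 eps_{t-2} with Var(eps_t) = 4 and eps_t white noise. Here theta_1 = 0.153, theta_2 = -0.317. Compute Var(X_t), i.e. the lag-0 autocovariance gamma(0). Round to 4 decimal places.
\gamma(0) = 4.4956

For an MA(q) process X_t = eps_t + sum_i theta_i eps_{t-i} with
Var(eps_t) = sigma^2, the variance is
  gamma(0) = sigma^2 * (1 + sum_i theta_i^2).
  sum_i theta_i^2 = (0.153)^2 + (-0.317)^2 = 0.023409 + 0.100489 = 0.123898.
  gamma(0) = 4 * (1 + 0.123898) = 4 * 1.123898 = 4.495592, which rounds to 4.4956.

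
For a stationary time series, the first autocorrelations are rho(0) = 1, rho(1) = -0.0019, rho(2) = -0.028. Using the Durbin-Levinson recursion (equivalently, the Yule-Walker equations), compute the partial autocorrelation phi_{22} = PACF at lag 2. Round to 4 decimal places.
\phi_{22} = -0.0280

The PACF at lag k is phi_{kk}, the last component of the solution
to the Yule-Walker system G_k phi = r_k where
  (G_k)_{ij} = rho(|i - j|), (r_k)_i = rho(i), i,j = 1..k.
Equivalently, Durbin-Levinson gives phi_{kk} iteratively:
  phi_{11} = rho(1)
  phi_{kk} = [rho(k) - sum_{j=1..k-1} phi_{k-1,j} rho(k-j)]
            / [1 - sum_{j=1..k-1} phi_{k-1,j} rho(j)],
  phi_{k,j} = phi_{k-1,j} - phi_{kk} phi_{k-1,k-j},  j = 1..k-1.
Step k = 1:
  phi_11 = rho(1) = -0.0019.
Step k = 2:
  phi_22 = [rho(2) - phi_11 rho(1)] / [1 - phi_11 rho(1)] = [-0.028 - (-0.0019)(-0.0019)] / [1 - (-0.0019)(-0.0019)]
         = -0.02800361 / 0.99999639 = -0.028.
Therefore phi_{22} = -0.0280.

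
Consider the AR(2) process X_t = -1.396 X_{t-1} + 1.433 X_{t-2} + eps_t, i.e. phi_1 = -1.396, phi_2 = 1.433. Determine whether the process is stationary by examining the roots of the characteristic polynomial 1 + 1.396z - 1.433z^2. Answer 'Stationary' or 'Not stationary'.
\text{Not stationary}

The AR(p) characteristic polynomial is P(z) = 1 + 1.396z - 1.433z^2.
Stationarity requires all roots to lie outside the unit circle, i.e. |z| > 1 for every root.
Set 1 + (1.396) z + (-1.433) z^2 = 0, i.e. a z^2 + b z + c = 0 with a = -1.433, b = 1.396, c = 1.
Discriminant D = b^2 - 4ac = (1.396)^2 - 4*(-1.433)*1 = 1.948816 - (-5.732) = 7.680816.
D >= 0, so the roots are real: z = (-b +/- sqrt(D)) / (2a) = (-1.396 +/- 2.771429) / (-2.866).
  z_1 = (-1.396 + 2.771429) / (-2.866) = -0.4799,   |z_1| = 0.4799.
  z_2 = (-1.396 - 2.771429) / (-2.866) = 1.4541,   |z_2| = 1.4541.
Moduli of all roots: 0.4799, 1.4541.
All moduli strictly greater than 1? No.
Verdict: Not stationary.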